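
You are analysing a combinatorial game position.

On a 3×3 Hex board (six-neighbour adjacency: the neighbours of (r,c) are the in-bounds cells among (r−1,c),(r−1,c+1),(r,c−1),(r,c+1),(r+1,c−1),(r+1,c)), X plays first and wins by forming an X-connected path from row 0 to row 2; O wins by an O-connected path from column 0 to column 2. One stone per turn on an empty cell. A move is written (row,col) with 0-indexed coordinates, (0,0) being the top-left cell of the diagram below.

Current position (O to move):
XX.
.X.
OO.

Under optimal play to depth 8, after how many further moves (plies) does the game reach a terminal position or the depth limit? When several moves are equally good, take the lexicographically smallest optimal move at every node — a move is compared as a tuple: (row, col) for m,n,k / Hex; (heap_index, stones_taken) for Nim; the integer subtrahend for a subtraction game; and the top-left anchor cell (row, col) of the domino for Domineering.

p1 O@[XX./.X./OO.]: (0,2)[XXO/.X./OO.]+1* (1,0)[XX./OX./OO.]+1 (1,2)[XX./.XO/OO.]+1 (2,2)[XX./.X./OOO]+1
p2 X@[XXO/.X./OO.]: (1,0)[XXO/XX./OO.]-1* (1,2)[XXO/.XX/OO.]-1 (2,2)[XXO/.X./OOX]-1
p3 O@[XXO/XX./OO.]: (1,2)[XXO/XXO/OO.]+1* (2,2)[XXO/XX./OOO]+1
p4 X@[XXO/XXO/OO.] terminal -1; root [XX./.X./OO.] d8

PV length from [XX./.X./OO.]: 3 plies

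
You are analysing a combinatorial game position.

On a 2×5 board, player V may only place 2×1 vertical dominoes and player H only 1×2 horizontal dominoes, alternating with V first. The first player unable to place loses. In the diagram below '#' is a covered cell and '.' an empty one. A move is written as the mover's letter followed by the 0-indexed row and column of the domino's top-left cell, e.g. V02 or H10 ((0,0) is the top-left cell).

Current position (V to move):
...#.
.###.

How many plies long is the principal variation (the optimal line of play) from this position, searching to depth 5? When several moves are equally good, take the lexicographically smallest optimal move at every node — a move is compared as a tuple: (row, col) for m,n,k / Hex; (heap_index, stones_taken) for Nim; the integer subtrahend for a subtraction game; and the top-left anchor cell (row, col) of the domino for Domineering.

p1 V@[...#./.###.]: V00[#..#./####.]+1* V04[...##/.####]-1
p2 H@[#..#./####.]: H01[####./####.]-1*
p3 V@[####./####.]: V04[#####/#####]+1*
p4 H@[#####/#####] terminal -1; root [...#./.###.] d5

PV length from [...#./.###.]: 3 plies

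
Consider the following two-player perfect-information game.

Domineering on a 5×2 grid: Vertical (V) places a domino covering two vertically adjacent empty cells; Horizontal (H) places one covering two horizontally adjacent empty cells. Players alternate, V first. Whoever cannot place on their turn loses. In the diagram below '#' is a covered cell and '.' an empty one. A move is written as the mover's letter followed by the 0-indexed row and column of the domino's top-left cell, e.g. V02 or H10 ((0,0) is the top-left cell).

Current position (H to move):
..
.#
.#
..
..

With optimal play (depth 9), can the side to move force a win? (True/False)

H winning at [../.#/.#/../..]: True

[../.#/.#/../..] H move#1: H00:-1/##/.#/.#/../.., H30:+1/../.#/.#/##/..*, H40:+1/../.#/.#/../##
[../.#/.#/##/..] V move#2: V00:-1/#./##/.#/##/..*, V10:-1/../##/##/##/..
[#./##/.#/##/..] H move#3: H40:+1/#./##/.#/##/##*
[#./##/.#/##/##] end (terminal -1, V#4); searched ../.#/.#/../.. to 9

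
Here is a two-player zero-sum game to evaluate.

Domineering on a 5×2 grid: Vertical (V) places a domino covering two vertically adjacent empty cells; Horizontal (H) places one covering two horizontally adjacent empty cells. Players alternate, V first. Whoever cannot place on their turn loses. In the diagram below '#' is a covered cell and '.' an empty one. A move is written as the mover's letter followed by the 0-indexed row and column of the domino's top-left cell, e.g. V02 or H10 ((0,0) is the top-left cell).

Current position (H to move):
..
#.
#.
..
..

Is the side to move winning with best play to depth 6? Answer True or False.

H winning at [../#./#./../..]: True

p1 H@[../#./#./../..]: H00[##/#./#./../..]-1 H30[../#./#./##/..]+1* H40[../#./#./../##]+1
p2 V@[../#./#./##/..]: V01[.#/##/#./##/..]-1* V11[../##/##/##/..]-1
p3 H@[.#/##/#./##/..]: H40[.#/##/#./##/##]+1*
p4 V@[.#/##/#./##/##] terminal -1; root [../#./#./../..] d6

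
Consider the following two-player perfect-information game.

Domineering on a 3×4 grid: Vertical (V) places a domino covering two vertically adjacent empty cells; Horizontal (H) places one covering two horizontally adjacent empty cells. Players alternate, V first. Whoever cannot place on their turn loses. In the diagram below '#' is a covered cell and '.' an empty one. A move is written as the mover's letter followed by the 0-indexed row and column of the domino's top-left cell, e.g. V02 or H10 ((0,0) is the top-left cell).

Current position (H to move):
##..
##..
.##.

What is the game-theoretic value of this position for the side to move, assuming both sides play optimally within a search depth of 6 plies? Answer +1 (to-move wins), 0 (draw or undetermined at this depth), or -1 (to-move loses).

ply 1, H at ##../##../.##. | H02=-1→####/##../.##.; H12=+1→##../####/.##.*
ply 2: ##../####/.##. is terminal -1 (V); from ##../##../.##. depth 6

value(##../##../.##., H) = +1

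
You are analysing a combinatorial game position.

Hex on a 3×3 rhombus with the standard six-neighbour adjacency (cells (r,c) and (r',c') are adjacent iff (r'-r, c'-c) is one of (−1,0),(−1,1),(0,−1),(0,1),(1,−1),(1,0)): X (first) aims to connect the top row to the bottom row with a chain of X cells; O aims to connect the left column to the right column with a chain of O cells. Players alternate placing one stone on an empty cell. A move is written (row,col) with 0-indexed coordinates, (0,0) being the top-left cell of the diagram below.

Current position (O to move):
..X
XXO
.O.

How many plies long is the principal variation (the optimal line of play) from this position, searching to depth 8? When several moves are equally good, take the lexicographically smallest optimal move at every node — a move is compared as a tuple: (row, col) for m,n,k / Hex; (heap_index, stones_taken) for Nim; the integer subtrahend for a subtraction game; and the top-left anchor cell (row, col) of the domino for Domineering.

PV length from [..X/XXO/.O.]: 1 ply

p1 O@[..X/XXO/.O.]: (0,0)[O.X/XXO/.O.]-1 (0,1)[.OX/XXO/.O.]-1 (2,0)[..X/XXO/OO.]+1* (2,2)[..X/XXO/.OO]-1
p2 X@[..X/XXO/OO.] terminal -1; root [..X/XXO/.O.] d8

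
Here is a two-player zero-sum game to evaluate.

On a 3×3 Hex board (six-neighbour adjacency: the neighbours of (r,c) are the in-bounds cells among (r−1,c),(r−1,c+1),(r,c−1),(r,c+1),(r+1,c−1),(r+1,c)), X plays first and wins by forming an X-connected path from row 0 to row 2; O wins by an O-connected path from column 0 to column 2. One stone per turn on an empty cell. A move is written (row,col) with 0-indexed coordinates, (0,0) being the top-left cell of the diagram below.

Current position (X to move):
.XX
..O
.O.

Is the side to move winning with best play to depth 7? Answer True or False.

ply 1, X at .XX/..O/.O. | (0,0)=-1→XXX/..O/.O.; (1,0)=-1→.XX/X.O/.O.; (1,1)=-1→.XX/.XO/.O.; (2,0)=+1→.XX/..O/XO.*; (2,2)=-1→.XX/..O/.OX
ply 2, O at .XX/..O/XO. | (0,0)=-1→OXX/..O/XO.*; (1,0)=-1→.XX/O.O/XO.; (1,1)=-1→.XX/.OO/XO.; (2,2)=-1→.XX/..O/XOO
ply 3, X at OXX/..O/XO. | (1,0)=+1→OXX/X.O/XO.*; (1,1)=+1→OXX/.XO/XO.; (2,2)=+1→OXX/..O/XOX
ply 4: OXX/X.O/XO. is terminal -1 (O); from .XX/..O/.O. depth 7

X winning at [.XX/..O/.O.]: True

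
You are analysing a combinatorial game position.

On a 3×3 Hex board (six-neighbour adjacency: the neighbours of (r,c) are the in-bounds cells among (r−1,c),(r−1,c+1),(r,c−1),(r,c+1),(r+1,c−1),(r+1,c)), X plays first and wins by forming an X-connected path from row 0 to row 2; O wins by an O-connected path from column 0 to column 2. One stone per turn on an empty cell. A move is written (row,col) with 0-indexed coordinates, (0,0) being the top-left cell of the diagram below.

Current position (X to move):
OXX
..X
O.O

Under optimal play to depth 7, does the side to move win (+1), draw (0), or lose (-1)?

ply 1, X at OXX/..X/O.O | (1,0)=-1→OXX/X.X/O.O; (1,1)=-1→OXX/.XX/O.O; (2,1)=+1→OXX/..X/OXO*
ply 2: OXX/..X/OXO is terminal -1 (O); from OXX/..X/O.O depth 7

value(OXX/..X/O.O, X) = +1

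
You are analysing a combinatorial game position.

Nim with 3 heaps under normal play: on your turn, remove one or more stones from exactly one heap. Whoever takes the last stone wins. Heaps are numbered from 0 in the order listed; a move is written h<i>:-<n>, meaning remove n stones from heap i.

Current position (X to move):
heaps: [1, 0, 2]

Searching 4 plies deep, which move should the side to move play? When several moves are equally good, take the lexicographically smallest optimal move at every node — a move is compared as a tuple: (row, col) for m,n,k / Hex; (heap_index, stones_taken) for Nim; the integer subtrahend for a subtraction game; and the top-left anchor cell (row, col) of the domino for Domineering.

X's best at [(1,0,2)]: h2:-1

[(1,0,2)] X move#1: h0:-1:-1/(0,0,2), h2:-1:+1/(1,0,1)*, h2:-2:-1/(1,0,0)
[(1,0,1)] O move#2: h0:-1:-1/(0,0,1)*, h2:-1:-1/(1,0,0)
[(0,0,1)] X move#3: h2:-1:+1/(0,0,0)*
[(0,0,0)] end (terminal -1, O#4); searched (1,0,2) to 4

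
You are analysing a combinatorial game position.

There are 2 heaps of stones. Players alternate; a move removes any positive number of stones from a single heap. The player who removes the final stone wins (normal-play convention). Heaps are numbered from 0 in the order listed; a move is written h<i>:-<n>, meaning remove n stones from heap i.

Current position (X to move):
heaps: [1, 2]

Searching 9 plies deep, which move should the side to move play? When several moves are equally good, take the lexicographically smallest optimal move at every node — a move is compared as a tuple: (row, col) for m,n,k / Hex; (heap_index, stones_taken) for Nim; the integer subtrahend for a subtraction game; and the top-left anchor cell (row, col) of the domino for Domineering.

p1 X@[(1,2)]: h0:-1[(0,2)]-1 h1:-1[(1,1)]+1* h1:-2[(1,0)]-1
p2 O@[(1,1)]: h0:-1[(0,1)]-1* h1:-1[(1,0)]-1
p3 X@[(0,1)]: h1:-1[(0,0)]+1*
p4 O@[(0,0)] terminal -1; root [(1,2)] d9

X's best at [(1,2)]: h1:-1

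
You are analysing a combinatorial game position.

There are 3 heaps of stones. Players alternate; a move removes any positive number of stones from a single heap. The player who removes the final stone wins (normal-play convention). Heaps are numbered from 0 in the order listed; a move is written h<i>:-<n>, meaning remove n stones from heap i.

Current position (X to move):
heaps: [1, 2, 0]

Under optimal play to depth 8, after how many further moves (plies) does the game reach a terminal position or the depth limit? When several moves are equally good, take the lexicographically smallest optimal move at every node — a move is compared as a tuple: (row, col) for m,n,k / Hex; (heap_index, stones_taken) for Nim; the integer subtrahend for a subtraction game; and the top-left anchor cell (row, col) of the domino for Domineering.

PV length from [(1,2,0)]: 3 plies

p1 X@[(1,2,0)]: h0:-1[(0,2,0)]-1 h1:-1[(1,1,0)]+1* h1:-2[(1,0,0)]-1
p2 O@[(1,1,0)]: h0:-1[(0,1,0)]-1* h1:-1[(1,0,0)]-1
p3 X@[(0,1,0)]: h1:-1[(0,0,0)]+1*
p4 O@[(0,0,0)] terminal -1; root [(1,2,0)] d8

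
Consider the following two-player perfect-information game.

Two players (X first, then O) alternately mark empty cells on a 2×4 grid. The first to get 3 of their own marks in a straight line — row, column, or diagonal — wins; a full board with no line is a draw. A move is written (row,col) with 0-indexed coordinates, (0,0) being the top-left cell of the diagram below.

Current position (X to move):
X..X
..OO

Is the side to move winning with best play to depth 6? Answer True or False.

X winning at [X..X/..OO]: False

[X..X/..OO] X move#1: (0,1):-1/XX.X/..OO, (0,2):-1/X.XX/..OO, (1,0):-1/X..X/X.OO, (1,1):+0/X..X/.XOO*
[X..X/.XOO] O move#2: (0,1):+0/XO.X/.XOO*, (0,2):+0/X.OX/.XOO, (1,0):+0/X..X/OXOO
[XO.X/.XOO] X move#3: (0,2):+0/XOXX/.XOO*, (1,0):+0/XO.X/XXOO
[XOXX/.XOO] O move#4: (1,0):+0/XOXX/OXOO*
[XOXX/OXOO] end (terminal +0, X#5); searched X..X/..OO to 6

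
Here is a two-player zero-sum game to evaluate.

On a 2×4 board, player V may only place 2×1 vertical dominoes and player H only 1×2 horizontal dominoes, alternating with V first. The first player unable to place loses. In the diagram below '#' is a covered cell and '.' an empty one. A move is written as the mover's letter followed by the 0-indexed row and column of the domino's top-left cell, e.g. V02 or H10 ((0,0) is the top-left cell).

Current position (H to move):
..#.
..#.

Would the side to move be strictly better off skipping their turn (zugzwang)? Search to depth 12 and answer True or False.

zugzwang(..#./..#., H) = False

p1 H@[..#./..#.]: H00[###./..#.]+1* H10[..#./###.]+1
p2 V@[###./..#.]: V03[####/..##]-1*
p3 H@[####/..##]: H10[####/####]+1*
p4 V@[####/####] terminal -1; root [..#./..#.] d12
suppose H passes — search the same position with V to move:
pass> p1 V@[..#./..#.]: V00[#.#./#.#.]+1* V01[.##./.##.]+1 V03[..##/..##]-1
pass> p2 H@[#.#./#.#.] terminal -1; root [..#./..#.] d12
for H: play +1, pass -1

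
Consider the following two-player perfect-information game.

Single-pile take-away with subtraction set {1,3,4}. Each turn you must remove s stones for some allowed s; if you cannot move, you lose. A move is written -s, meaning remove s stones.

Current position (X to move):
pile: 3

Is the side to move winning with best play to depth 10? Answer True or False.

p1 X@[3]: -1[2]+1* -3[0]+1
p2 O@[2]: -1[1]-1*
p3 X@[1]: -1[0]+1*
p4 O@[0] terminal -1; root [3] d10

X winning at [3]: True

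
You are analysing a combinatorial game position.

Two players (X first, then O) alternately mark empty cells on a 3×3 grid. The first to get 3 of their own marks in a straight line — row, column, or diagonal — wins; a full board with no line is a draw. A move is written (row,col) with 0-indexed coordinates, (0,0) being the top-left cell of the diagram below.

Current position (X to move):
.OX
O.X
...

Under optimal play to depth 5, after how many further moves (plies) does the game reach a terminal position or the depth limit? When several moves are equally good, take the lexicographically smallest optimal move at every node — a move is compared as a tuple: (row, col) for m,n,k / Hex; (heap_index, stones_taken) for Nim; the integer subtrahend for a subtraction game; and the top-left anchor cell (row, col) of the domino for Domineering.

ply 1, X at .OX/O.X/... | (0,0)=+0→XOX/O.X/...; (1,1)=+1→.OX/OXX/...*; (2,0)=+1→.OX/O.X/X..; (2,1)=+0→.OX/O.X/.X.; (2,2)=+1→.OX/O.X/..X
ply 2, O at .OX/OXX/... | (0,0)=-1→OOX/OXX/...*; (2,0)=-1→.OX/OXX/O..; (2,1)=-1→.OX/OXX/.O.; (2,2)=-1→.OX/OXX/..O
ply 3, X at OOX/OXX/... | (2,0)=+1→OOX/OXX/X..*; (2,1)=-1→OOX/OXX/.X.; (2,2)=+1→OOX/OXX/..X
ply 4: OOX/OXX/X.. is terminal -1 (O); from .OX/O.X/... depth 5

PV length from [.OX/O.X/...]: 3 plies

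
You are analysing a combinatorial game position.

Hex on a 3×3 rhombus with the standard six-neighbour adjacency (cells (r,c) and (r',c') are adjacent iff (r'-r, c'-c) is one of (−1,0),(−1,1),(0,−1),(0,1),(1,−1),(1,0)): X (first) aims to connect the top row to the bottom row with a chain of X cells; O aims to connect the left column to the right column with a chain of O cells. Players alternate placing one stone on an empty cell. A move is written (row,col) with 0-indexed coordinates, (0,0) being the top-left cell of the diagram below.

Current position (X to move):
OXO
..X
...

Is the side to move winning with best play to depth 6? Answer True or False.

X winning at [OXO/..X/...]: True

ply 1, X at OXO/..X/... | (1,0)=+1→OXO/X.X/...*; (1,1)=+1→OXO/.XX/...; (2,0)=+1→OXO/..X/X..; (2,1)=-1→OXO/..X/.X.; (2,2)=-1→OXO/..X/..X
ply 2, O at OXO/X.X/... | (1,1)=-1→OXO/XOX/...*; (2,0)=-1→OXO/X.X/O..; (2,1)=-1→OXO/X.X/.O.; (2,2)=-1→OXO/X.X/..O
ply 3, X at OXO/XOX/... | (2,0)=+1→OXO/XOX/X..*; (2,1)=-1→OXO/XOX/.X.; (2,2)=-1→OXO/XOX/..X
ply 4: OXO/XOX/X.. is terminal -1 (O); from OXO/..X/... depth 6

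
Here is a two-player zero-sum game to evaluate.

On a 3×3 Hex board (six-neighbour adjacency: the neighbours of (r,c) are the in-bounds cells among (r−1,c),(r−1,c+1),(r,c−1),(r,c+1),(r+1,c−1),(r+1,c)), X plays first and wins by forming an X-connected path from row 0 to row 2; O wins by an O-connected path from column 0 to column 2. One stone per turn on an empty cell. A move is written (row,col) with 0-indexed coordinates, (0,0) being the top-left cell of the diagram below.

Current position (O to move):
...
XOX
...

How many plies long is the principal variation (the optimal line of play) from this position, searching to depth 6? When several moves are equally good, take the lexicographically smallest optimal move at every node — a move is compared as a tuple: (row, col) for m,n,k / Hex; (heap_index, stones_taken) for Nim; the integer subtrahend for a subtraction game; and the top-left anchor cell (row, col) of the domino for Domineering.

PV length from [.../XOX/...]: 4 plies

ply 1, O at .../XOX/... | (0,0)=-1→O../XOX/...*; (0,1)=-1→.O./XOX/...; (0,2)=-1→..O/XOX/...; (2,0)=-1→.../XOX/O..; (2,1)=-1→.../XOX/.O.; (2,2)=-1→.../XOX/..O
ply 2, X at O../XOX/... | (0,1)=+1→OX./XOX/...*; (0,2)=+1→O.X/XOX/...; (2,0)=+1→O../XOX/X..; (2,1)=-1→O../XOX/.X.; (2,2)=-1→O../XOX/..X
ply 3, O at OX./XOX/... | (0,2)=-1→OXO/XOX/...*; (2,0)=-1→OX./XOX/O..; (2,1)=-1→OX./XOX/.O.; (2,2)=-1→OX./XOX/..O
ply 4, X at OXO/XOX/... | (2,0)=+1→OXO/XOX/X..*; (2,1)=-1→OXO/XOX/.X.; (2,2)=-1→OXO/XOX/..X
ply 5: OXO/XOX/X.. is terminal -1 (O); from .../XOX/... depth 6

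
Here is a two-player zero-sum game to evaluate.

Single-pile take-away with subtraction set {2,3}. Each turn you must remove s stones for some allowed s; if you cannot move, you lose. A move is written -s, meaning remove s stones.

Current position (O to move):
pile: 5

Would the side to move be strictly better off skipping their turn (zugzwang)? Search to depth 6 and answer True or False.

[5] O move#1: -2:-1/3*, -3:-1/2
[3] X move#2: -2:+1/1*, -3:+1/0
[1] end (terminal -1, O#3); searched 5 to 6
suppose O passes — search the same position with X to move:
pass> [5] X move#1: -2:-1/3*, -3:-1/2
pass> [3] O move#2: -2:+1/1*, -3:+1/0
pass> [1] end (terminal -1, X#3); searched 5 to 6
for O: play -1, pass +1

zugzwang(5, O) = True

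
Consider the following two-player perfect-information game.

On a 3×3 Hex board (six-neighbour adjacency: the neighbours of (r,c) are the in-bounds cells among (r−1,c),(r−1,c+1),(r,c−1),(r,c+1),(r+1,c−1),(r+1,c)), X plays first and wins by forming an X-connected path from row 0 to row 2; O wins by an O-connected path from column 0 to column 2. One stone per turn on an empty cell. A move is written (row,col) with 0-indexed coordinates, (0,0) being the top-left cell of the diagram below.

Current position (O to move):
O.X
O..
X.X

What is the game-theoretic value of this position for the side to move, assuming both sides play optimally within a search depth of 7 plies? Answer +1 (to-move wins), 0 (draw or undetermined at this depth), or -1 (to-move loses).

value(O.X/O../X.X, O) = -1

ply 1, O at O.X/O../X.X | (0,1)=-1→OOX/O../X.X*; (1,1)=-1→O.X/OO./X.X; (1,2)=-1→O.X/O.O/X.X; (2,1)=-1→O.X/O../XOX
ply 2, X at OOX/O../X.X | (1,1)=+1→OOX/OX./X.X*; (1,2)=+1→OOX/O.X/X.X; (2,1)=+1→OOX/O../XXX
ply 3: OOX/OX./X.X is terminal -1 (O); from O.X/O../X.X depth 7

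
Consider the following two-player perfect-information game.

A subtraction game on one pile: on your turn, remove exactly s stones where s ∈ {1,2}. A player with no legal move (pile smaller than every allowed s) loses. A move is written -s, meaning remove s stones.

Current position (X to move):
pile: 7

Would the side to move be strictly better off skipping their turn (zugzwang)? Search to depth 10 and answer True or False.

zugzwang(7, X) = False

p1 X@[7]: -1[6]+1* -2[5]-1
p2 O@[6]: -1[5]-1* -2[4]-1
p3 X@[5]: -1[4]-1 -2[3]+1*
p4 O@[3]: -1[2]-1* -2[1]-1
p5 X@[2]: -1[1]-1 -2[0]+1*
p6 O@[0] terminal -1; root [7] d10
if X skipped the turn, O would face:
~ p1 O@[7]: -1[6]+1* -2[5]-1
~ p2 X@[6]: -1[5]-1* -2[4]-1
~ p3 O@[5]: -1[4]-1 -2[3]+1*
~ p4 X@[3]: -1[2]-1* -2[1]-1
~ p5 O@[2]: -1[1]-1 -2[0]+1*
~ p6 X@[0] terminal -1; root [7] d10
compare (X): move=+1 vs pass=-1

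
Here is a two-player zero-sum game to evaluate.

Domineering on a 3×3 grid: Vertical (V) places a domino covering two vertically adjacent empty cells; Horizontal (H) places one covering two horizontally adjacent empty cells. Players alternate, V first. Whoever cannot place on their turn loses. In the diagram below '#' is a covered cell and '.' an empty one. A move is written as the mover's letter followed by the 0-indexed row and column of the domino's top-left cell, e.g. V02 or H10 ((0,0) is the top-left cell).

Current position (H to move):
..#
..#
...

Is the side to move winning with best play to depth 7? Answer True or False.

p1 H@[..#/..#/...]: H00[###/..#/...]-1 H10[..#/###/...]+1* H20[..#/..#/##.]-1 H21[..#/..#/.##]-1
p2 V@[..#/###/...] terminal -1; root [..#/..#/...] d7

H winning at [..#/..#/...]: True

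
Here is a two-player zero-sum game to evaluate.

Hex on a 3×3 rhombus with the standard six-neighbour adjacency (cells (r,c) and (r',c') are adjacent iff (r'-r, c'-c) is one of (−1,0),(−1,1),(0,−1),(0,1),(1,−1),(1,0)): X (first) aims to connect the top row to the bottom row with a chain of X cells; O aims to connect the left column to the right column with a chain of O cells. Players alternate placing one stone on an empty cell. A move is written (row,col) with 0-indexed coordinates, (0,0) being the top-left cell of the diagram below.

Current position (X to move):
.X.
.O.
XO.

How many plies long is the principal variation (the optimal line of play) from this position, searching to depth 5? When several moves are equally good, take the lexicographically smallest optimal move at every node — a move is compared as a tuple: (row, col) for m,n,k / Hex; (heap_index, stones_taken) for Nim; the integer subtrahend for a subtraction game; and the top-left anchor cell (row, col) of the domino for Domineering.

p1 X@[.X./.O./XO.]: (0,0)[XX./.O./XO.]-1 (0,2)[.XX/.O./XO.]-1 (1,0)[.X./XO./XO.]+1* (1,2)[.X./.OX/XO.]-1 (2,2)[.X./.O./XOX]-1
p2 O@[.X./XO./XO.] terminal -1; root [.X./.O./XO.] d5

PV length from [.X./.O./XO.]: 1 ply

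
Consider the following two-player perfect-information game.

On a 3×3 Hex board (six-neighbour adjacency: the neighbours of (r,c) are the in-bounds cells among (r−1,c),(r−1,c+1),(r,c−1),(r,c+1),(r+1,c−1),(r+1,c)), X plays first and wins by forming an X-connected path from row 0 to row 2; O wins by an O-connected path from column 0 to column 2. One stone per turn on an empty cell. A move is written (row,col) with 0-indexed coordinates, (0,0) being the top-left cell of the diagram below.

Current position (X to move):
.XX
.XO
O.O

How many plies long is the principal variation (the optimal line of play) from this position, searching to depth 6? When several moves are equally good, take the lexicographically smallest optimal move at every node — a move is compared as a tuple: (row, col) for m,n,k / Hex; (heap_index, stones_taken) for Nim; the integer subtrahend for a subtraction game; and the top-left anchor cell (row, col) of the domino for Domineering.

PV length from [.XX/.XO/O.O]: 1 ply

[.XX/.XO/O.O] X move#1: (0,0):-1/XXX/.XO/O.O, (1,0):-1/.XX/XXO/O.O, (2,1):+1/.XX/.XO/OXO*
[.XX/.XO/OXO] end (terminal -1, O#2); searched .XX/.XO/O.O to 6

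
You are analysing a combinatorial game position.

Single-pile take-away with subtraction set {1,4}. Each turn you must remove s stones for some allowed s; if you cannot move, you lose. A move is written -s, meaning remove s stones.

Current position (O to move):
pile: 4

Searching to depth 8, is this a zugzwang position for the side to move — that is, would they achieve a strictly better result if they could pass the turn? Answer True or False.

p1 O@[4]: -1[3]-1 -4[0]+1*
p2 X@[0] terminal -1; root [4] d8
if O skipped the turn, X would face:
~ p1 X@[4]: -1[3]-1 -4[0]+1*
~ p2 O@[0] terminal -1; root [4] d8
compare (O): move=+1 vs pass=-1

zugzwang(4, O) = False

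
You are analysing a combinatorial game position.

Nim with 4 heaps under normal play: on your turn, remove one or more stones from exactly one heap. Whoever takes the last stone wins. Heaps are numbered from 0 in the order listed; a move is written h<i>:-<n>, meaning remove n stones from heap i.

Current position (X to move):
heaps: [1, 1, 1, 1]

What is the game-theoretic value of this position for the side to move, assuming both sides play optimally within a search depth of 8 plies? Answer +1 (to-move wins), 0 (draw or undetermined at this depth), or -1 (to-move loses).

p1 X@[(1,1,1,1)]: h0:-1[(0,1,1,1)]-1* h1:-1[(1,0,1,1)]-1 h2:-1[(1,1,0,1)]-1 h3:-1[(1,1,1,0)]-1
p2 O@[(0,1,1,1)]: h1:-1[(0,0,1,1)]+1* h2:-1[(0,1,0,1)]+1 h3:-1[(0,1,1,0)]+1
p3 X@[(0,0,1,1)]: h2:-1[(0,0,0,1)]-1* h3:-1[(0,0,1,0)]-1
p4 O@[(0,0,0,1)]: h3:-1[(0,0,0,0)]+1*
p5 X@[(0,0,0,0)] terminal -1; root [(1,1,1,1)] d8

value((1,1,1,1), X) = -1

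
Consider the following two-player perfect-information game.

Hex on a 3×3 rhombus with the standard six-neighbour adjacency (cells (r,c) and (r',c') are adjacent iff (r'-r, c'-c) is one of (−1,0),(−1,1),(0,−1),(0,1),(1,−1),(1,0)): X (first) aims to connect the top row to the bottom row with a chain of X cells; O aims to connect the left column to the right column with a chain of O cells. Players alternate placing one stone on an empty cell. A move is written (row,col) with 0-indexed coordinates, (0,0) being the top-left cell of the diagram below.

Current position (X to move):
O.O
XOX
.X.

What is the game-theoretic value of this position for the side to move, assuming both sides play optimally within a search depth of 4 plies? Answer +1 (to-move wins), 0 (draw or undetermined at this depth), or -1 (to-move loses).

p1 X@[O.O/XOX/.X.]: (0,1)[OXO/XOX/.X.]-1* (2,0)[O.O/XOX/XX.]-1 (2,2)[O.O/XOX/.XX]-1
p2 O@[OXO/XOX/.X.]: (2,0)[OXO/XOX/OX.]+1* (2,2)[OXO/XOX/.XO]-1
p3 X@[OXO/XOX/OX.] terminal -1; root [O.O/XOX/.X.] d4

value(O.O/XOX/.X., X) = -1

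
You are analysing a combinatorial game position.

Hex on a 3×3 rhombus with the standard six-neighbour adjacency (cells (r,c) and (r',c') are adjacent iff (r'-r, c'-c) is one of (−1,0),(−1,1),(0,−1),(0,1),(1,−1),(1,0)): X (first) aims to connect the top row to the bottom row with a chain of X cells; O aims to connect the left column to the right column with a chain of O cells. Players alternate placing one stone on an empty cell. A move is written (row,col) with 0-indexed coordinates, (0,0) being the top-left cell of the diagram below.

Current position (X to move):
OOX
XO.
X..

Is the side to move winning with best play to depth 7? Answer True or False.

p1 X@[OOX/XO./X..]: (1,2)[OOX/XOX/X..]+1* (2,1)[OOX/XO./XX.]-1 (2,2)[OOX/XO./X.X]-1
p2 O@[OOX/XOX/X..]: (2,1)[OOX/XOX/XO.]-1* (2,2)[OOX/XOX/X.O]-1
p3 X@[OOX/XOX/XO.]: (2,2)[OOX/XOX/XOX]+1*
p4 O@[OOX/XOX/XOX] terminal -1; root [OOX/XO./X..] d7

X winning at [OOX/XO./X..]: True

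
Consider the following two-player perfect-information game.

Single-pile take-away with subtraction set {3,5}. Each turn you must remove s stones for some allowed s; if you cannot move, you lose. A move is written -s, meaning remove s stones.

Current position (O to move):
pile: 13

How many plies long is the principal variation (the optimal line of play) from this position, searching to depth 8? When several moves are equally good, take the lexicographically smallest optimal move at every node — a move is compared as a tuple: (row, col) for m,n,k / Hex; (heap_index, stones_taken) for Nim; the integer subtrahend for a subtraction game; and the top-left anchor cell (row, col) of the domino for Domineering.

PV length from [13]: 3 plies

[13] O move#1: -3:+1/10*, -5:+1/8
[10] X move#2: -3:-1/7*, -5:-1/5
[7] O move#3: -3:-1/4, -5:+1/2*
[2] end (terminal -1, X#4); searched 13 to 8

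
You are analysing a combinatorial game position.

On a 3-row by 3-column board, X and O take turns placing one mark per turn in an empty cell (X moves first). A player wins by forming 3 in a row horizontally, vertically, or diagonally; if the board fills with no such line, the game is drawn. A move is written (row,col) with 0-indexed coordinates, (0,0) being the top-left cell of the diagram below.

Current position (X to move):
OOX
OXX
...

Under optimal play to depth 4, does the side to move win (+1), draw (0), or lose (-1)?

ply 1, X at OOX/OXX/... | (2,0)=+1→OOX/OXX/X..*; (2,1)=-1→OOX/OXX/.X.; (2,2)=+1→OOX/OXX/..X
ply 2: OOX/OXX/X.. is terminal -1 (O); from OOX/OXX/... depth 4

value(OOX/OXX/..., X) = +1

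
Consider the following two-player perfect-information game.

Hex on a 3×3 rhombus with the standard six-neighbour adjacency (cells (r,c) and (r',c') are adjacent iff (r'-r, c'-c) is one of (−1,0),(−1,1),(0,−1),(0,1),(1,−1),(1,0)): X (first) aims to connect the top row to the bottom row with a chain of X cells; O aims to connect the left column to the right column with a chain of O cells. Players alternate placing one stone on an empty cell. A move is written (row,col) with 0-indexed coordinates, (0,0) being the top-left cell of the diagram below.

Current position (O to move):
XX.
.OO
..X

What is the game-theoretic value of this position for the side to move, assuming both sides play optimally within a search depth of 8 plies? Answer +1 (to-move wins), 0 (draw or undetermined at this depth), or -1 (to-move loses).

value(XX./.OO/..X, O) = +1

[XX./.OO/..X] O move#1: (0,2):+1/XXO/.OO/..X*, (1,0):+1/XX./OOO/..X, (2,0):+1/XX./.OO/O.X, (2,1):+1/XX./.OO/.OX
[XXO/.OO/..X] X move#2: (1,0):-1/XXO/XOO/..X*, (2,0):-1/XXO/.OO/X.X, (2,1):-1/XXO/.OO/.XX
[XXO/XOO/..X] O move#3: (2,0):+1/XXO/XOO/O.X*, (2,1):-1/XXO/XOO/.OX
[XXO/XOO/O.X] end (terminal -1, X#4); searched XX./.OO/..X to 8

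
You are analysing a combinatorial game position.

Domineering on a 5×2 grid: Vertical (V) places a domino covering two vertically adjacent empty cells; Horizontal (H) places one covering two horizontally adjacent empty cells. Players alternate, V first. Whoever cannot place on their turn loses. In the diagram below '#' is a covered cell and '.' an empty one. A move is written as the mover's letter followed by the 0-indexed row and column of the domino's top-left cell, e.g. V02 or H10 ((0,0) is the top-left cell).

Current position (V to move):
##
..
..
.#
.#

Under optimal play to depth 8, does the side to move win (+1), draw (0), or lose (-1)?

value(##/../../.#/.#, V) = +1

p1 V@[##/../../.#/.#]: V10[##/#./#./.#/.#]+1* V11[##/.#/.#/.#/.#]+1 V20[##/../#./##/.#]-1 V30[##/../../##/##]-1
p2 H@[##/#./#./.#/.#] terminal -1; root [##/../../.#/.#] d8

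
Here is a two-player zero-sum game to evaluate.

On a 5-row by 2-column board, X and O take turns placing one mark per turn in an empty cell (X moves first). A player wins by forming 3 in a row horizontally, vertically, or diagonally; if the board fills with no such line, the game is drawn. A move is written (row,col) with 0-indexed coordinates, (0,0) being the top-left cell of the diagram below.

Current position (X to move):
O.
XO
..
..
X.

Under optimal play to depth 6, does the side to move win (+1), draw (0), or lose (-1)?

[O./XO/../../X.] X move#1: (0,1):+0/OX/XO/../../X.*, (2,0):+0/O./XO/X./../X., (2,1):+0/O./XO/.X/../X., (3,0):+0/O./XO/../X./X., (3,1):+0/O./XO/../.X/X., (4,1):-1/O./XO/../../XX
[OX/XO/../../X.] O move#2: (2,0):+0/OX/XO/O./../X.*, (2,1):+0/OX/XO/.O/../X., (3,0):+0/OX/XO/../O./X., (3,1):+0/OX/XO/../.O/X., (4,1):+0/OX/XO/../../XO
[OX/XO/O./../X.] X move#3: (2,1):+0/OX/XO/OX/../X.*, (3,0):+0/OX/XO/O./X./X., (3,1):+0/OX/XO/O./.X/X., (4,1):+0/OX/XO/O./../XX
[OX/XO/OX/../X.] O move#4: (3,0):+0/OX/XO/OX/O./X.*, (3,1):+0/OX/XO/OX/.O/X., (4,1):+0/OX/XO/OX/../XO
[OX/XO/OX/O./X.] X move#5: (3,1):+0/OX/XO/OX/OX/X.*, (4,1):+0/OX/XO/OX/O./XX
[OX/XO/OX/OX/X.] O move#6: (4,1):+0/OX/XO/OX/OX/XO*
[OX/XO/OX/OX/XO] end (terminal +0, X#7); searched O./XO/../../X. to 6

value(O./XO/../../X., X) = 0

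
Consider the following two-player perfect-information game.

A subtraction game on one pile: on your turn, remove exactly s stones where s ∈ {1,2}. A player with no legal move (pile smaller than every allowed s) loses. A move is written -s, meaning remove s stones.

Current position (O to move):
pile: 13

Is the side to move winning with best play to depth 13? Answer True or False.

[13] O move#1: -1:+1/12*, -2:-1/11
[12] X move#2: -1:-1/11*, -2:-1/10
[11] O move#3: -1:-1/10, -2:+1/9*
[9] X move#4: -1:-1/8*, -2:-1/7
[8] O move#5: -1:-1/7, -2:+1/6*
[6] X move#6: -1:-1/5*, -2:-1/4
[5] O move#7: -1:-1/4, -2:+1/3*
[3] X move#8: -1:-1/2*, -2:-1/1
[2] O move#9: -1:-1/1, -2:+1/0*
[0] end (terminal -1, X#10); searched 13 to 13

O winning at [13]: True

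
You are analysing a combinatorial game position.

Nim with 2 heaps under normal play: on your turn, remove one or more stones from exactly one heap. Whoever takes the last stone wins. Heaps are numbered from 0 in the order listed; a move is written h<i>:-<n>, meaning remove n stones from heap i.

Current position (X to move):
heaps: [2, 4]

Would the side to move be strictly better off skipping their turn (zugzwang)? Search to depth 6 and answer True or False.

p1 X@[(2,4)]: h0:-1[(1,4)]-1 h0:-2[(0,4)]-1 h1:-1[(2,3)]-1 h1:-2[(2,2)]+1* h1:-3[(2,1)]-1 h1:-4[(2,0)]-1
p2 O@[(2,2)]: h0:-1[(1,2)]-1* h0:-2[(0,2)]-1 h1:-1[(2,1)]-1 h1:-2[(2,0)]-1
p3 X@[(1,2)]: h0:-1[(0,2)]-1 h1:-1[(1,1)]+1* h1:-2[(1,0)]-1
p4 O@[(1,1)]: h0:-1[(0,1)]-1* h1:-1[(1,0)]-1
p5 X@[(0,1)]: h1:-1[(0,0)]+1*
p6 O@[(0,0)] terminal -1; root [(2,4)] d6
if X skipped the turn, O would face:
~ p1 O@[(2,4)]: h0:-1[(1,4)]-1 h0:-2[(0,4)]-1 h1:-1[(2,3)]-1 h1:-2[(2,2)]+1* h1:-3[(2,1)]-1 h1:-4[(2,0)]-1
~ p2 X@[(2,2)]: h0:-1[(1,2)]-1* h0:-2[(0,2)]-1 h1:-1[(2,1)]-1 h1:-2[(2,0)]-1
~ p3 O@[(1,2)]: h0:-1[(0,2)]-1 h1:-1[(1,1)]+1* h1:-2[(1,0)]-1
~ p4 X@[(1,1)]: h0:-1[(0,1)]-1* h1:-1[(1,0)]-1
~ p5 O@[(0,1)]: h1:-1[(0,0)]+1*
~ p6 X@[(0,0)] terminal -1; root [(2,4)] d6
compare (X): move=+1 vs pass=-1

zugzwang((2,4), X) = False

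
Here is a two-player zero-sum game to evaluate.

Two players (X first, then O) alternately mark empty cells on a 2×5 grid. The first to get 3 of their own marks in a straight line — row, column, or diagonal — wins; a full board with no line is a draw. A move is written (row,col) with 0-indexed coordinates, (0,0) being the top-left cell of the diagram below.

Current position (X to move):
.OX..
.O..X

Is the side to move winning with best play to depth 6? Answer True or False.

X winning at [.OX../.O..X]: False

[.OX../.O..X] X move#1: (0,0):-1/XOX../.O..X, (0,3):+0/.OXX./.O..X*, (0,4):+0/.OX.X/.O..X, (1,0):+0/.OX../XO..X, (1,2):+0/.OX../.OX.X, (1,3):+0/.OX../.O.XX
[.OXX./.O..X] O move#2: (0,0):-1/OOXX./.O..X, (0,4):+0/.OXXO/.O..X*, (1,0):-1/.OXX./OO..X, (1,2):-1/.OXX./.OO.X, (1,3):-1/.OXX./.O.OX
[.OXXO/.O..X] X move#3: (0,0):-1/XOXXO/.O..X, (1,0):+0/.OXXO/XO..X*, (1,2):+0/.OXXO/.OX.X, (1,3):+0/.OXXO/.O.XX
[.OXXO/XO..X] O move#4: (0,0):+0/OOXXO/XO..X*, (1,2):+0/.OXXO/XOO.X, (1,3):+0/.OXXO/XO.OX
[OOXXO/XO..X] X move#5: (1,2):+0/OOXXO/XOX.X*, (1,3):+0/OOXXO/XO.XX
[OOXXO/XOX.X] O move#6: (1,3):+0/OOXXO/XOXOX*
[OOXXO/XOXOX] end (terminal +0, X#7); searched .OX../.O..X to 6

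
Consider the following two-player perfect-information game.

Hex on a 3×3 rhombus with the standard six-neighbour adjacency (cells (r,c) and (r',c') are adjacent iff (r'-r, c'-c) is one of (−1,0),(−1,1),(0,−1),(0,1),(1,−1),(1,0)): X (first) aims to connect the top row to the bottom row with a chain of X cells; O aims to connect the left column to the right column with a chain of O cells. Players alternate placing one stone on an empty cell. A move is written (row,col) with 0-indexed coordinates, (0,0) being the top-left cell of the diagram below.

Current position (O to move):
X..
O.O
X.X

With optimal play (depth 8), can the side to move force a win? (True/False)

ply 1, O at X../O.O/X.X | (0,1)=+1→XO./O.O/X.X*; (0,2)=+1→X.O/O.O/X.X; (1,1)=+1→X../OOO/X.X; (2,1)=-1→X../O.O/XOX
ply 2, X at XO./O.O/X.X | (0,2)=-1→XOX/O.O/X.X*; (1,1)=-1→XO./OXO/X.X; (2,1)=-1→XO./O.O/XXX
ply 3, O at XOX/O.O/X.X | (1,1)=+1→XOX/OOO/X.X*; (2,1)=-1→XOX/O.O/XOX
ply 4: XOX/OOO/X.X is terminal -1 (X); from X../O.O/X.X depth 8

O winning at [X../O.O/X.X]: True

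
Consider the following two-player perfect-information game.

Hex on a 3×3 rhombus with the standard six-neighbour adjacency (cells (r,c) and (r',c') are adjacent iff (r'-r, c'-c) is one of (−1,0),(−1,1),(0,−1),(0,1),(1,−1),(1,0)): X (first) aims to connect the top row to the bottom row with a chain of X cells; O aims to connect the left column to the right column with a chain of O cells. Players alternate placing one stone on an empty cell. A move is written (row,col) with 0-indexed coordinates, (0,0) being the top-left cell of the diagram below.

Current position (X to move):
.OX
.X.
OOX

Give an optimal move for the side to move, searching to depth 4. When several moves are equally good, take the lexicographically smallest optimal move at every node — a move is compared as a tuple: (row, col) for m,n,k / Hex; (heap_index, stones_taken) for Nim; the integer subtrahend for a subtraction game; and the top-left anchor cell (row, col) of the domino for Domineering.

X's best at [.OX/.X./OOX]: (1,2)

ply 1, X at .OX/.X./OOX | (0,0)=-1→XOX/.X./OOX; (1,0)=-1→.OX/XX./OOX; (1,2)=+1→.OX/.XX/OOX*
ply 2: .OX/.XX/OOX is terminal -1 (O); from .OX/.X./OOX depth 4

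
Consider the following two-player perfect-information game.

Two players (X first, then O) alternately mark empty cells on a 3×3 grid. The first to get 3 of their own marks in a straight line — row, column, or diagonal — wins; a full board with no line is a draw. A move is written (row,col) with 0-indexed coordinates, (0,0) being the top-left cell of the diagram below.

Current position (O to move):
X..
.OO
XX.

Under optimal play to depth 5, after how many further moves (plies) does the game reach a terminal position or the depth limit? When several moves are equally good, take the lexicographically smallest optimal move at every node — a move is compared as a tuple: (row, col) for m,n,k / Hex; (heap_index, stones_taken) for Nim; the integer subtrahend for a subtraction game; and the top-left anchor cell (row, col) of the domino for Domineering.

ply 1, O at X../.OO/XX. | (0,1)=-1→XO./.OO/XX.; (0,2)=-1→X.O/.OO/XX.; (1,0)=+1→X../OOO/XX.*; (2,2)=-1→X../.OO/XXO
ply 2: X../OOO/XX. is terminal -1 (X); from X../.OO/XX. depth 5

PV length from [X../.OO/XX.]: 1 ply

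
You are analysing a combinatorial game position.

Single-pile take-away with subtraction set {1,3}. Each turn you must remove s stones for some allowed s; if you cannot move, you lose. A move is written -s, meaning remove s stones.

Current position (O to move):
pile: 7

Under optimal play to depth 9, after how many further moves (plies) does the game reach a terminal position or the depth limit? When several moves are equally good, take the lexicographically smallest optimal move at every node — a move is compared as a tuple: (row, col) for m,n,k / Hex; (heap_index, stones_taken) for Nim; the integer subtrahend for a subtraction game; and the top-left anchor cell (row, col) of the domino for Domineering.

ply 1, O at 7 | -1=+1→6*; -3=+1→4
ply 2, X at 6 | -1=-1→5*; -3=-1→3
ply 3, O at 5 | -1=+1→4*; -3=+1→2
ply 4, X at 4 | -1=-1→3*; -3=-1→1
ply 5, O at 3 | -1=+1→2*; -3=+1→0
ply 6, X at 2 | -1=-1→1*
ply 7, O at 1 | -1=+1→0*
ply 8: 0 is terminal -1 (X); from 7 depth 9

PV length from [7]: 7 plies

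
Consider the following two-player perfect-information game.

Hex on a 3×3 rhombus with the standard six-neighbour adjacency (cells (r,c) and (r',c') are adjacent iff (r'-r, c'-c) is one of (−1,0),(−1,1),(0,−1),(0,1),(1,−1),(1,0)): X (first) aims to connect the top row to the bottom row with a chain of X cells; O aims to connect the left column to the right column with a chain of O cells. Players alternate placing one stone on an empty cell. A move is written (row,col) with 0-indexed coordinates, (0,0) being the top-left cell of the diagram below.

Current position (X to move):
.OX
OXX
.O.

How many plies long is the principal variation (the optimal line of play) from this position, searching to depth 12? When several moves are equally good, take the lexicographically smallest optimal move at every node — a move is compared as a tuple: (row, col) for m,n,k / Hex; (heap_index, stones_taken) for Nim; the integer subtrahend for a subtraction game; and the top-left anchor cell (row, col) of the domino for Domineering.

p1 X@[.OX/OXX/.O.]: (0,0)[XOX/OXX/.O.]+1* (2,0)[.OX/OXX/XO.]+1 (2,2)[.OX/OXX/.OX]+1
p2 O@[XOX/OXX/.O.]: (2,0)[XOX/OXX/OO.]-1* (2,2)[XOX/OXX/.OO]-1
p3 X@[XOX/OXX/OO.]: (2,2)[XOX/OXX/OOX]+1*
p4 O@[XOX/OXX/OOX] terminal -1; root [.OX/OXX/.O.] d12

PV length from [.OX/OXX/.O.]: 3 plies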